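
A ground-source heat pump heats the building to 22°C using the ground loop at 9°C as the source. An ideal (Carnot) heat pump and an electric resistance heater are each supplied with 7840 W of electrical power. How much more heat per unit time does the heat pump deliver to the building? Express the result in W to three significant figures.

In absolute terms T_C = 282.15 K and T_H = 295.15 K, so ΔT = 13.00 K.
COP_Carnot = T_H/ΔT = 295.15/13.00 = 22.70.
The heat pump delivers Q̇_H = COP × Ẇ = 178000 W; the resistance heater delivers Ẇ = 7840 W.
Extra = (COP − 1)·Ẇ = 170200 W.

170000 W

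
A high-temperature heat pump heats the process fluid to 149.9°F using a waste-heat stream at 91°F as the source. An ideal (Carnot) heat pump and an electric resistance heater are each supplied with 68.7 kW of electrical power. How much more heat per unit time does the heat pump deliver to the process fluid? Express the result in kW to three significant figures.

642 kW

In absolute terms T_C = 305.93 K and T_H = 338.65 K, so ΔT = 32.72 K.
COP_Carnot = T_H/ΔT = 338.65/32.72 = 10.35.
The heat pump delivers Q̇_H = COP × Ẇ = 711.0 kW; the resistance heater delivers Ẇ = 68.70 kW.
Extra = (COP − 1)·Ẇ = 642.3 kW.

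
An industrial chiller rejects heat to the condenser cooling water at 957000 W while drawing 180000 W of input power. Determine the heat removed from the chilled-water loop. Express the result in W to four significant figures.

777000 W

For a cyclic device the first law requires Q̇_H = Q̇_C + Ẇ.
Q̇_C = Q̇_H − Ẇ = 777000 W.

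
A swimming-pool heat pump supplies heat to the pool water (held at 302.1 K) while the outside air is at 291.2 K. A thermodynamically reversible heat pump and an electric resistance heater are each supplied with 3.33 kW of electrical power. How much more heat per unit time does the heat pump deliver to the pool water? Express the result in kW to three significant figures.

The reservoir spacing is ΔT = 302.1 − 291.2 = 10.90 K.
COP_Carnot = T_H/ΔT = 302.10/10.90 = 27.72.
The heat pump delivers Q̇_H = COP × Ẇ = 92.29 kW; the resistance heater delivers Ẇ = 3.330 kW.
Extra = (COP − 1)·Ẇ = 88.96 kW.

89.0 kW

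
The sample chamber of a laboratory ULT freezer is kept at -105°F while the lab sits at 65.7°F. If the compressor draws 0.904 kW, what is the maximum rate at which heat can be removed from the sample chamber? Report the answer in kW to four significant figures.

1.878 kW

In absolute terms T_C = 197.04 K and T_H = 291.87 K, so ΔT = 94.83 K.
COP_Carnot = T_C/ΔT = 197.04/94.83 = 2.078.
Q̇_max = COP_Carnot × Ẇ = 2.078 × 0.9040 kW = 1.878 kW.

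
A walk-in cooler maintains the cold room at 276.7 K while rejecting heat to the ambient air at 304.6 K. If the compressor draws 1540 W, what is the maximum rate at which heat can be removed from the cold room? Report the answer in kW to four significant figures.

15.27 kW

The reservoir spacing is ΔT = 304.6 − 276.7 = 27.90 K.
COP_Carnot = T_C/ΔT = 276.70/27.90 = 9.918.
Q̇_max = COP_Carnot × Ẇ = 9.918 × 1540 W = 15270 W = 15.27 kW.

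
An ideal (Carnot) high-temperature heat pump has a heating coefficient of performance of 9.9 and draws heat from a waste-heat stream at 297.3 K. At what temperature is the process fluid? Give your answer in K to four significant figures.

COP_HP = T_H/(T_H − T_C) rearranges to T_H = COP·T_C/(COP − 1).
With T_C = 297.30 K, T_H = 9.9 × 297.30/8.900 = 330.70 K.

330.7 K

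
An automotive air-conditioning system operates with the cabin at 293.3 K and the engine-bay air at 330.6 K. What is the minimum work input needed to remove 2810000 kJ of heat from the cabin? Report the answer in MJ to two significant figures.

The reservoir spacing is ΔT = 330.6 − 293.3 = 37.30 K.
The reversible limit is COP_R = T_C/ΔT = 7.863, so W_min = Q_C/COP = Q_C·ΔT/T_C.
W_min = 2810000 × 37.30/293.30 = 357400 kJ = 357.4 MJ.

360 MJ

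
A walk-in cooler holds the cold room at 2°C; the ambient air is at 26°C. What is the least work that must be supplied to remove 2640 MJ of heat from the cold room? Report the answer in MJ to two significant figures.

In absolute terms T_C = 275.15 K and T_H = 299.15 K, so ΔT = 24.00 K.
The reversible limit is COP_R = T_C/ΔT = 11.46, so W_min = Q_C/COP = Q_C·ΔT/T_C.
W_min = 2640 × 24.00/275.15 = 230.3 MJ.

230 MJ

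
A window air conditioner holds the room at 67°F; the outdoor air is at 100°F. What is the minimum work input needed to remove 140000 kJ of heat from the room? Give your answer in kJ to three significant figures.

In absolute terms T_C = 292.59 K and T_H = 310.93 K, so ΔT = 18.33 K.
The reversible limit is COP_R = T_C/ΔT = 15.96, so W_min = Q_C/COP = Q_C·ΔT/T_C.
W_min = 140000 × 18.33/292.59 = 8772 kJ.

8770 kJ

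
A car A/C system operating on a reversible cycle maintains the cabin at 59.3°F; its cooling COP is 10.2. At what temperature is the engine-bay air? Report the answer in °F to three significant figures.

COP_R = T_C/(T_H − T_C) gives T_H − T_C = T_C/COP.
With T_C = 288.32 K, T_H = 288.32 × (1 + 1/10.2) = 316.58 K.
Converting, 316.58 K = 110.18°F.

110 °F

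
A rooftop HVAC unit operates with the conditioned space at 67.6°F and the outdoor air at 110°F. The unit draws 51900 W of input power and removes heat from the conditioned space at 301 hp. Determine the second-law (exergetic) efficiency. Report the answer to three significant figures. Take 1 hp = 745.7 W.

0.348

Converting, Q̇_C = 301.0 hp = 224500 W, so COP_actual = Q̇_C/Ẇ = 224500/51900 = 4.325.
In absolute terms T_C = 292.93 K and T_H = 316.48 K, so ΔT = 23.56 K.
COP_Carnot = T_C/ΔT = 292.93/23.56 = 12.44.
η_II = COP_actual/COP_Carnot = 4.325/12.44 = 0.3478.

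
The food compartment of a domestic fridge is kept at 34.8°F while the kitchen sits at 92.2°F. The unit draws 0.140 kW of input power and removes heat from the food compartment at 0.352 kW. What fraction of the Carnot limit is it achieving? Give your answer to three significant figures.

0.292

COP_actual = Q̇_C/Ẇ = 0.3520/0.1400 = 2.514.
In absolute terms T_C = 274.71 K and T_H = 306.59 K, so ΔT = 31.89 K.
COP_Carnot = T_C/ΔT = 274.71/31.89 = 8.614.
η_II = COP_actual/COP_Carnot = 2.514/8.614 = 0.2919.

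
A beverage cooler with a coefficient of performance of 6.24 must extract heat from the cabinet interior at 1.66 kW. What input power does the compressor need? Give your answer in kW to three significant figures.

Ẇ = Q̇_C/COP = 1.660/6.24 = 0.2660 kW.

0.266 kW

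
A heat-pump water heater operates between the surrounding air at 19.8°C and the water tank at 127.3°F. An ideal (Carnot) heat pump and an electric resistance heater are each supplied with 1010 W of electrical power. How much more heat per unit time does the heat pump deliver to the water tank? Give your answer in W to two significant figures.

In absolute terms T_C = 292.95 K and T_H = 326.09 K, so ΔT = 33.14 K.
COP_Carnot = T_H/ΔT = 326.09/33.14 = 9.839.
The heat pump delivers Q̇_H = COP × Ẇ = 9937 W; the resistance heater delivers Ẇ = 1010 W.
Extra = (COP − 1)·Ẇ = 8927 W.

8900 W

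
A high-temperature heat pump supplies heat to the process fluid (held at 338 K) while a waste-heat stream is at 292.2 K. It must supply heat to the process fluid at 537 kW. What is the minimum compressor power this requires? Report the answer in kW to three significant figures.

The reservoir spacing is ΔT = 338 − 292.2 = 45.80 K.
COP_Carnot = T_H/ΔT = 338.00/45.80 = 7.380.
Ẇ_min = Q̇/COP_Carnot = 537.0/7.380 = 72.77 kW.

72.8 kW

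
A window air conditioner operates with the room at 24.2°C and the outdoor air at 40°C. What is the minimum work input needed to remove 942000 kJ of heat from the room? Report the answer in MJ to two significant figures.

In absolute terms T_C = 297.35 K and T_H = 313.15 K, so ΔT = 15.80 K.
The reversible limit is COP_R = T_C/ΔT = 18.82, so W_min = Q_C/COP = Q_C·ΔT/T_C.
W_min = 942000 × 15.80/297.35 = 50050 kJ = 50.05 MJ.

50 MJ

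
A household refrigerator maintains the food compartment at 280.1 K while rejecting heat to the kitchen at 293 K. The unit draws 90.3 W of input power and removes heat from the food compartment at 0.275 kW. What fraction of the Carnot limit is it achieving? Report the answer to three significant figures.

0.140

Converting, Q̇_C = 0.2750 kW = 275.0 W, so COP_actual = Q̇_C/Ẇ = 275.0/90.30 = 3.045.
The reservoir spacing is ΔT = 293 − 280.1 = 12.90 K.
COP_Carnot = T_C/ΔT = 280.10/12.90 = 21.71.
η_II = COP_actual/COP_Carnot = 3.045/21.71 = 0.1403.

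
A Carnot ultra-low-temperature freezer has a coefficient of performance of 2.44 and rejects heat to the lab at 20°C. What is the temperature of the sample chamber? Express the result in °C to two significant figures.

-65 °C

For a Carnot refrigerator COP_R = T_C/(T_H − T_C), so T_C = COP·T_H/(1 + COP).
With T_H = 293.15 K, T_C = 2.44 × 293.15/3.440 = 207.93 K.
Converting, 207.93 K = -65.22°C.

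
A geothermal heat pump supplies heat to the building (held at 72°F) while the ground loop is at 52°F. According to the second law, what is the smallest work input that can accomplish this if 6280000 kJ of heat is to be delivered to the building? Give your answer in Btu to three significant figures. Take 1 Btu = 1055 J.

In absolute terms T_C = 284.26 K and T_H = 295.37 K, so ΔT = 11.11 K.
The reversible limit is COP_HP = T_H/ΔT = 26.58, so W_min = Q_H/COP = Q_H·ΔT/T_H.
W_min = 6280000 × 11.11/295.37 = 236200 kJ = 223900 Btu.

224000 Btu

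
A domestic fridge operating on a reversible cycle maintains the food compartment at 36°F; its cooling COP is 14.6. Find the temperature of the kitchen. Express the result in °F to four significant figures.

69.95 °F

COP_R = T_C/(T_H − T_C) gives T_H − T_C = T_C/COP.
With T_C = 275.37 K, T_H = 275.37 × (1 + 1/14.6) = 294.23 K.
Converting, 294.23 K = 69.95°F.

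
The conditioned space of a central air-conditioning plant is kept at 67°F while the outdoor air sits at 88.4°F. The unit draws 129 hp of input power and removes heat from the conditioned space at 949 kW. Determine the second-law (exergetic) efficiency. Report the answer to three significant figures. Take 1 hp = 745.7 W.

Converting, Q̇_C = 949.0 kW = 1273 hp, so COP_actual = Q̇_C/Ẇ = 1273/129.0 = 9.865.
In absolute terms T_C = 292.59 K and T_H = 304.48 K, so ΔT = 11.89 K.
COP_Carnot = T_C/ΔT = 292.59/11.89 = 24.61.
η_II = COP_actual/COP_Carnot = 9.865/24.61 = 0.4009.

0.401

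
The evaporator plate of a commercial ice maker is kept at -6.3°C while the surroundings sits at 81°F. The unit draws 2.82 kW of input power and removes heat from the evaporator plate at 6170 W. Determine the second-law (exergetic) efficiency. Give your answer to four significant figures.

Converting, Q̇_C = 6170 W = 6.170 kW, so COP_actual = Q̇_C/Ẇ = 6.170/2.820 = 2.188.
In absolute terms T_C = 266.85 K and T_H = 300.37 K, so ΔT = 33.52 K.
COP_Carnot = T_C/ΔT = 266.85/33.52 = 7.960.
η_II = COP_actual/COP_Carnot = 2.188/7.960 = 0.2749.

0.2749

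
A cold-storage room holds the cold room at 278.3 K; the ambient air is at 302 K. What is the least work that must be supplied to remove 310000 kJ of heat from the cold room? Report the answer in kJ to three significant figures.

The reservoir spacing is ΔT = 302 − 278.3 = 23.70 K.
The reversible limit is COP_R = T_C/ΔT = 11.74, so W_min = Q_C/COP = Q_C·ΔT/T_C.
W_min = 310000 × 23.70/278.30 = 26400 kJ.

26400 kJ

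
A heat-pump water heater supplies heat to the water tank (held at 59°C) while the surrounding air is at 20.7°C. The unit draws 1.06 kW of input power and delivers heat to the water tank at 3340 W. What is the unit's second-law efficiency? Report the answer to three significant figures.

0.363

Converting, Q̇_H = 3340 W = 3.340 kW, so COP_actual = Q̇_H/Ẇ = 3.340/1.060 = 3.151.
In absolute terms T_C = 293.85 K and T_H = 332.15 K, so ΔT = 38.30 K.
COP_Carnot = T_H/ΔT = 332.15/38.30 = 8.672.
η_II = COP_actual/COP_Carnot = 3.151/8.672 = 0.3633.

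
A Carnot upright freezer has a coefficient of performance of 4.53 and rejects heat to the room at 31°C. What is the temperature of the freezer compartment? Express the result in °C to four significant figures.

-24.00 °C

For a Carnot refrigerator COP_R = T_C/(T_H − T_C), so T_C = COP·T_H/(1 + COP).
With T_H = 304.15 K, T_C = 4.53 × 304.15/5.530 = 249.15 K.
Converting, 249.15 K = -24.00°C.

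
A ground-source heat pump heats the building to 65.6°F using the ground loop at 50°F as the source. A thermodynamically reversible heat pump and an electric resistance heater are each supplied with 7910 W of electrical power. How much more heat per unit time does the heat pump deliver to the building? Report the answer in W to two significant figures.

260000 W

In absolute terms T_C = 283.15 K and T_H = 291.82 K, so ΔT = 8.667 K.
COP_Carnot = T_H/ΔT = 291.82/8.667 = 33.67.
The heat pump delivers Q̇_H = COP × Ẇ = 266300 W; the resistance heater delivers Ẇ = 7910 W.
Extra = (COP − 1)·Ẇ = 258400 W.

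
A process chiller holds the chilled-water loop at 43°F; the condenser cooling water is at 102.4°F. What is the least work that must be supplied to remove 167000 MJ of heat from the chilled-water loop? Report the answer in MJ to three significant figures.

19700 MJ

In absolute terms T_C = 279.26 K and T_H = 312.26 K, so ΔT = 33.00 K.
The reversible limit is COP_R = T_C/ΔT = 8.462, so W_min = Q_C/COP = Q_C·ΔT/T_C.
W_min = 167000 × 33.00/279.26 = 19730 MJ.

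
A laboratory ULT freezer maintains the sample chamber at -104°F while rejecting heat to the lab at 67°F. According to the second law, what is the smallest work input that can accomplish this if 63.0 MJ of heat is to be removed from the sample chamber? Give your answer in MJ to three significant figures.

In absolute terms T_C = 197.59 K and T_H = 292.59 K, so ΔT = 95.00 K.
The reversible limit is COP_R = T_C/ΔT = 2.080, so W_min = Q_C/COP = Q_C·ΔT/T_C.
W_min = 63.00 × 95.00/197.59 = 30.29 MJ.

30.3 MJ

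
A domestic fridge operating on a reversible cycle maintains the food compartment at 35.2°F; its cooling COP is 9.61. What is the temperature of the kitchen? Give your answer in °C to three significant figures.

30.4 °C

COP_R = T_C/(T_H − T_C) gives T_H − T_C = T_C/COP.
With T_C = 274.93 K, T_H = 274.93 × (1 + 1/9.61) = 303.54 K.
Converting, 303.54 K = 30.39°C.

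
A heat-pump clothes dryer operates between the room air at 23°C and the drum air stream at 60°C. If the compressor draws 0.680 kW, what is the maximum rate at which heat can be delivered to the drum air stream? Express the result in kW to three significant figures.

6.12 kW

In absolute terms T_C = 296.15 K and T_H = 333.15 K, so ΔT = 37.00 K.
COP_Carnot = T_H/ΔT = 333.15/37.00 = 9.004.
Q̇_max = COP_Carnot × Ẇ = 9.004 × 0.6800 kW = 6.123 kW.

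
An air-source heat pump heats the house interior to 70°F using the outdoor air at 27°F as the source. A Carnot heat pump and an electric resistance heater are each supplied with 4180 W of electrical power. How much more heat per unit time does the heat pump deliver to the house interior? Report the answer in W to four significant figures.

In absolute terms T_C = 270.37 K and T_H = 294.26 K, so ΔT = 23.89 K.
COP_Carnot = T_H/ΔT = 294.26/23.89 = 12.32.
The heat pump delivers Q̇_H = COP × Ẇ = 51490 W; the resistance heater delivers Ẇ = 4180 W.
Extra = (COP − 1)·Ẇ = 47310 W.

47310 W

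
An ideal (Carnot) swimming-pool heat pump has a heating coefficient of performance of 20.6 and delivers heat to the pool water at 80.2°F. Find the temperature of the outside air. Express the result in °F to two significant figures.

COP_HP = T_H/(T_H − T_C) gives T_H − T_C = T_H/COP.
With T_H = 299.93 K, T_C = 299.93 × (1 − 1/20.6) = 285.37 K.
Converting, 285.37 K = 53.99°F.

54 °F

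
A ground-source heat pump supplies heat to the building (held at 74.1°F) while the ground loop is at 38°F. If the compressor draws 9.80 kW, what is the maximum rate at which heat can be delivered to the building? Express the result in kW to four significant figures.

In absolute terms T_C = 276.48 K and T_H = 296.54 K, so ΔT = 20.06 K.
COP_Carnot = T_H/ΔT = 296.54/20.06 = 14.79.
Q̇_max = COP_Carnot × Ẇ = 14.79 × 9.800 kW = 144.9 kW.

144.9 kW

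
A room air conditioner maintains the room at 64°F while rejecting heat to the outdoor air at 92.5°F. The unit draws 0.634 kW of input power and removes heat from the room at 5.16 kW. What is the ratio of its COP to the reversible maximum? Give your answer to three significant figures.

COP_actual = Q̇_C/Ẇ = 5.160/0.6340 = 8.139.
In absolute terms T_C = 290.93 K and T_H = 306.76 K, so ΔT = 15.83 K.
COP_Carnot = T_C/ΔT = 290.93/15.83 = 18.37.
η_II = COP_actual/COP_Carnot = 8.139/18.37 = 0.4429.

0.443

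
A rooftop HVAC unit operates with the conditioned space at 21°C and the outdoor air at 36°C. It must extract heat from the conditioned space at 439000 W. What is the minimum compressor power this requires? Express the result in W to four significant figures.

22390 W

In absolute terms T_C = 294.15 K and T_H = 309.15 K, so ΔT = 15.00 K.
COP_Carnot = T_C/ΔT = 294.15/15.00 = 19.61.
Ẇ_min = Q̇/COP_Carnot = 439000/19.61 = 22390 W.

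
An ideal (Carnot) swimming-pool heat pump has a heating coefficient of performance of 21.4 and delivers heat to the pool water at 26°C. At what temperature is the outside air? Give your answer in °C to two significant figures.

COP_HP = T_H/(T_H − T_C) gives T_H − T_C = T_H/COP.
With T_H = 299.15 K, T_C = 299.15 × (1 − 1/21.4) = 285.17 K.
Converting, 285.17 K = 12.02°C.

12 °C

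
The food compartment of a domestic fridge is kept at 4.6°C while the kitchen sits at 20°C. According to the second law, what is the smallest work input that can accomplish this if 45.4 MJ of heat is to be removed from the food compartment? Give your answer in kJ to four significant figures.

2517 kJ

In absolute terms T_C = 277.75 K and T_H = 293.15 K, so ΔT = 15.40 K.
The reversible limit is COP_R = T_C/ΔT = 18.04, so W_min = Q_C/COP = Q_C·ΔT/T_C.
W_min = 45.40 × 15.40/277.75 = 2.517 MJ = 2517 kJ.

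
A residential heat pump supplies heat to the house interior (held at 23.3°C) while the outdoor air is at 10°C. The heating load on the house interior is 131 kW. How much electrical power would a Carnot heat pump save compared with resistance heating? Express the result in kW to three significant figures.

In absolute terms T_C = 283.15 K and T_H = 296.45 K, so ΔT = 13.30 K.
COP_Carnot = T_H/ΔT = 296.45/13.30 = 22.29.
Resistance heating needs Ẇ_res = Q̇_H = 131.0 kW; the reversible heat pump needs only Ẇ_hp = Q̇_H/COP = 5.877 kW.
Saving = 131.0 − 5.877 = 125.1 kW.

125 kW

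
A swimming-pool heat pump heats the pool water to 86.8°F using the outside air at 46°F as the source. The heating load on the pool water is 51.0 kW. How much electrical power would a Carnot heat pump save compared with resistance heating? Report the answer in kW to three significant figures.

In absolute terms T_C = 280.93 K and T_H = 303.59 K, so ΔT = 22.67 K.
COP_Carnot = T_H/ΔT = 303.59/22.67 = 13.39.
Resistance heating needs Ẇ_res = Q̇_H = 51.00 kW; the reversible heat pump needs only Ẇ_hp = Q̇_H/COP = 3.808 kW.
Saving = 51.00 − 3.808 = 47.19 kW.

47.2 kW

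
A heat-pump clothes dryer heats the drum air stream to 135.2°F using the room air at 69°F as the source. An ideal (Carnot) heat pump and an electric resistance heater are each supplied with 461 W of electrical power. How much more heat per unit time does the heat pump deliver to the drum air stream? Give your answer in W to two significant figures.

3700 W

In absolute terms T_C = 293.71 K and T_H = 330.48 K, so ΔT = 36.78 K.
COP_Carnot = T_H/ΔT = 330.48/36.78 = 8.986.
The heat pump delivers Q̇_H = COP × Ẇ = 4143 W; the resistance heater delivers Ẇ = 461.0 W.
Extra = (COP − 1)·Ẇ = 3682 W.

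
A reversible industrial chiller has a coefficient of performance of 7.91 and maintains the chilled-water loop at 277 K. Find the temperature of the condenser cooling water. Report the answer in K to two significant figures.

COP_R = T_C/(T_H − T_C) gives T_H − T_C = T_C/COP.
With T_C = 277.00 K, T_H = 277.00 × (1 + 1/7.91) = 312.02 K.

310 K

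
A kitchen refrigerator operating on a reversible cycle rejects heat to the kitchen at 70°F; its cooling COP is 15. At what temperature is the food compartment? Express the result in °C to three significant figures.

2.72 °C

For a Carnot refrigerator COP_R = T_C/(T_H − T_C), so T_C = COP·T_H/(1 + COP).
With T_H = 294.26 K, T_C = 15 × 294.26/16.00 = 275.87 K.
Converting, 275.87 K = 2.72°C.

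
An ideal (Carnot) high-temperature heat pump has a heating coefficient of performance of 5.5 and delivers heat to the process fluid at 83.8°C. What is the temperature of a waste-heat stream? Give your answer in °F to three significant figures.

66.0 °F

COP_HP = T_H/(T_H − T_C) gives T_H − T_C = T_H/COP.
With T_H = 356.95 K, T_C = 356.95 × (1 − 1/5.5) = 292.05 K.
Converting, 292.05 K = 66.02°F.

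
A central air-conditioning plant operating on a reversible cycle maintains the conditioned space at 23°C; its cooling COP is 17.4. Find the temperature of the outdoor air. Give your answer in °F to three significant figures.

104 °F

COP_R = T_C/(T_H − T_C) gives T_H − T_C = T_C/COP.
With T_C = 296.15 K, T_H = 296.15 × (1 + 1/17.4) = 313.17 K.
Converting, 313.17 K = 104.04°F.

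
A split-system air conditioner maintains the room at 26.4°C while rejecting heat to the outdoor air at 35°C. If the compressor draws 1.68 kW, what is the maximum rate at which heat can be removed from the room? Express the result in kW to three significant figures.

In absolute terms T_C = 299.55 K and T_H = 308.15 K, so ΔT = 8.600 K.
COP_Carnot = T_C/ΔT = 299.55/8.600 = 34.83.
Q̇_max = COP_Carnot × Ẇ = 34.83 × 1.680 kW = 58.52 kW.

58.5 kW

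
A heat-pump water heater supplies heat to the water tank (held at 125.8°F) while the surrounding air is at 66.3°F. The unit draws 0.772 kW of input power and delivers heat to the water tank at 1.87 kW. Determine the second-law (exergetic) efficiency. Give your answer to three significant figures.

COP_actual = Q̇_H/Ẇ = 1.870/0.7720 = 2.422.
In absolute terms T_C = 292.21 K and T_H = 325.26 K, so ΔT = 33.06 K.
COP_Carnot = T_H/ΔT = 325.26/33.06 = 9.840.
η_II = COP_actual/COP_Carnot = 2.422/9.840 = 0.2462.

0.246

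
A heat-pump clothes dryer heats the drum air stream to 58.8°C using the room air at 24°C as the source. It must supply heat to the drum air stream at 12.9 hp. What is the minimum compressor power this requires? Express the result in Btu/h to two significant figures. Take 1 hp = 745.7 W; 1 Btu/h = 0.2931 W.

In absolute terms T_C = 297.15 K and T_H = 331.95 K, so ΔT = 34.80 K.
COP_Carnot = T_H/ΔT = 331.95/34.80 = 9.539.
Ẇ_min = Q̇/COP_Carnot = 12.90/9.539 = 1.352 hp = 3441 Btu/h.

3400 Btu/h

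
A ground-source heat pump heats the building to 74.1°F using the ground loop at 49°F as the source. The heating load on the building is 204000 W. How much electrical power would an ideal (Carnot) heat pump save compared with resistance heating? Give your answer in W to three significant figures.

194000 W

In absolute terms T_C = 282.59 K and T_H = 296.54 K, so ΔT = 13.94 K.
COP_Carnot = T_H/ΔT = 296.54/13.94 = 21.27.
Resistance heating needs Ẇ_res = Q̇_H = 204000 W; the reversible heat pump needs only Ẇ_hp = Q̇_H/COP = 9593 W.
Saving = 204000 − 9593 = 194400 W.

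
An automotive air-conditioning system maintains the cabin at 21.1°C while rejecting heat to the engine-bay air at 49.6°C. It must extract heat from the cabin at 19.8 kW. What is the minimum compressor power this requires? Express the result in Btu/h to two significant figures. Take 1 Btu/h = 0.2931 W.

6500 Btu/h

In absolute terms T_C = 294.25 K and T_H = 322.75 K, so ΔT = 28.50 K.
COP_Carnot = T_C/ΔT = 294.25/28.50 = 10.32.
Ẇ_min = Q̇/COP_Carnot = 19.80/10.32 = 1.918 kW = 6543 Btu/h.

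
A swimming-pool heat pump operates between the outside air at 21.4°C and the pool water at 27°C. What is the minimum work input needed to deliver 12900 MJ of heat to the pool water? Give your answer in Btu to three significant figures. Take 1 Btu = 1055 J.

228000 Btu

In absolute terms T_C = 294.55 K and T_H = 300.15 K, so ΔT = 5.600 K.
The reversible limit is COP_HP = T_H/ΔT = 53.60, so W_min = Q_H/COP = Q_H·ΔT/T_H.
W_min = 12900 × 5.600/300.15 = 240.7 MJ = 228100 Btu.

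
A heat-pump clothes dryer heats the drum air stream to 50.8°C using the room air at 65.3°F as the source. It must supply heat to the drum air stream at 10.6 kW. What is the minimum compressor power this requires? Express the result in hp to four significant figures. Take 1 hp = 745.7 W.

In absolute terms T_C = 291.65 K and T_H = 323.95 K, so ΔT = 32.30 K.
COP_Carnot = T_H/ΔT = 323.95/32.30 = 10.03.
Ẇ_min = Q̇/COP_Carnot = 10.60/10.03 = 1.057 kW = 1.417 hp.

1.417 hp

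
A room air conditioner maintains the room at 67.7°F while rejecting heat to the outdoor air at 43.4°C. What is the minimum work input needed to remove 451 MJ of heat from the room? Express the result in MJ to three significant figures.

36.3 MJ

In absolute terms T_C = 292.98 K and T_H = 316.55 K, so ΔT = 23.57 K.
The reversible limit is COP_R = T_C/ΔT = 12.43, so W_min = Q_C/COP = Q_C·ΔT/T_C.
W_min = 451.0 × 23.57/292.98 = 36.28 MJ.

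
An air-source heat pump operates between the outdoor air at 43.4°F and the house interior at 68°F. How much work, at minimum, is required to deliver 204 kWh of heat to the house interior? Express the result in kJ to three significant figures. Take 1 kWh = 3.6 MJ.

In absolute terms T_C = 279.48 K and T_H = 293.15 K, so ΔT = 13.67 K.
The reversible limit is COP_HP = T_H/ΔT = 21.45, so W_min = Q_H/COP = Q_H·ΔT/T_H.
W_min = 204.0 × 13.67/293.15 = 9.510 kWh = 34240 kJ.

34200 kJ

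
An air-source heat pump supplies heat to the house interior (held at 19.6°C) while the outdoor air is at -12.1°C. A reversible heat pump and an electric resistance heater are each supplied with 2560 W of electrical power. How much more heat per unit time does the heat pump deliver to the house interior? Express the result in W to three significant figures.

In absolute terms T_C = 261.05 K and T_H = 292.75 K, so ΔT = 31.70 K.
COP_Carnot = T_H/ΔT = 292.75/31.70 = 9.235.
The heat pump delivers Q̇_H = COP × Ẇ = 23640 W; the resistance heater delivers Ẇ = 2560 W.
Extra = (COP − 1)·Ẇ = 21080 W.

21100 W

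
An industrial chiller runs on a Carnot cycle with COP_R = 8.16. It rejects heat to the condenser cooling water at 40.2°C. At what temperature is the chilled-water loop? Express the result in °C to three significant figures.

For a Carnot refrigerator COP_R = T_C/(T_H − T_C), so T_C = COP·T_H/(1 + COP).
With T_H = 313.35 K, T_C = 8.16 × 313.35/9.160 = 279.14 K.
Converting, 279.14 K = 5.99°C.

5.99 °C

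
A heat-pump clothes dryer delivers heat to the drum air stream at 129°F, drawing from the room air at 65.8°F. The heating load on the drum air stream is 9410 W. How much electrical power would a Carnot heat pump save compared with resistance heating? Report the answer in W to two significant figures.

8400 W

In absolute terms T_C = 291.93 K and T_H = 327.04 K, so ΔT = 35.11 K.
COP_Carnot = T_H/ΔT = 327.04/35.11 = 9.314.
Resistance heating needs Ẇ_res = Q̇_H = 9410 W; the reversible heat pump needs only Ẇ_hp = Q̇_H/COP = 1010 W.
Saving = 9410 − 1010 = 8400 W.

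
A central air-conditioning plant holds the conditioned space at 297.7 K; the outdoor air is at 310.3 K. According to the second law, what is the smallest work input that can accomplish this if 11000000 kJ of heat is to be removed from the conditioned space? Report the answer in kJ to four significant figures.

The reservoir spacing is ΔT = 310.3 − 297.7 = 12.60 K.
The reversible limit is COP_R = T_C/ΔT = 23.63, so W_min = Q_C/COP = Q_C·ΔT/T_C.
W_min = 11000000 × 12.60/297.70 = 465600 kJ.

465600 kJ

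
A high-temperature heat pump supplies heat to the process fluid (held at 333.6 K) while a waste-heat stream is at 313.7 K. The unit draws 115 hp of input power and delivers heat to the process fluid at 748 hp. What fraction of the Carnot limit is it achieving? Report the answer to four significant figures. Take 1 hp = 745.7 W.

COP_actual = Q̇_H/Ẇ = 748.0/115.0 = 6.504.
The reservoir spacing is ΔT = 333.6 − 313.7 = 19.90 K.
COP_Carnot = T_H/ΔT = 333.60/19.90 = 16.76.
η_II = COP_actual/COP_Carnot = 6.504/16.76 = 0.3880.

0.3880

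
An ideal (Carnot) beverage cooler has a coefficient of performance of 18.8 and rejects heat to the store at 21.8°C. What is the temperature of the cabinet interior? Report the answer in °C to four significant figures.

6.904 °C

For a Carnot refrigerator COP_R = T_C/(T_H − T_C), so T_C = COP·T_H/(1 + COP).
With T_H = 294.95 K, T_C = 18.8 × 294.95/19.80 = 280.05 K.
Converting, 280.05 K = 6.90°C.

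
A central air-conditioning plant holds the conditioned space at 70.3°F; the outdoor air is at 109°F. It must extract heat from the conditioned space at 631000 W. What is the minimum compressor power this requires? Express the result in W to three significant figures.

46100 W

In absolute terms T_C = 294.43 K and T_H = 315.93 K, so ΔT = 21.50 K.
COP_Carnot = T_C/ΔT = 294.43/21.50 = 13.69.
Ẇ_min = Q̇/COP_Carnot = 631000/13.69 = 46080 W.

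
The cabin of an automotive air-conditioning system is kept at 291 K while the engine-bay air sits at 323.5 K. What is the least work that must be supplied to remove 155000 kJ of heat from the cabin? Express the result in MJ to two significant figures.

17 MJ

The reservoir spacing is ΔT = 323.5 − 291 = 32.50 K.
The reversible limit is COP_R = T_C/ΔT = 8.954, so W_min = Q_C/COP = Q_C·ΔT/T_C.
W_min = 155000 × 32.50/291.00 = 17310 kJ = 17.31 MJ.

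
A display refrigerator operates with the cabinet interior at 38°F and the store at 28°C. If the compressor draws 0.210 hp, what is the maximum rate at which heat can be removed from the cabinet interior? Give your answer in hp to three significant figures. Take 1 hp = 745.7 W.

In absolute terms T_C = 276.48 K and T_H = 301.15 K, so ΔT = 24.67 K.
COP_Carnot = T_C/ΔT = 276.48/24.67 = 11.21.
Q̇_max = COP_Carnot × Ẇ = 11.21 × 0.2100 hp = 2.354 hp.

2.35 hp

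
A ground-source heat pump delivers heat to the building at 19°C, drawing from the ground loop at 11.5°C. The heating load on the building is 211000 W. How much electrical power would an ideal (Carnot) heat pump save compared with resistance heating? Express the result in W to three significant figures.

206000 W

In absolute terms T_C = 284.65 K and T_H = 292.15 K, so ΔT = 7.500 K.
COP_Carnot = T_H/ΔT = 292.15/7.500 = 38.95.
Resistance heating needs Ẇ_res = Q̇_H = 211000 W; the reversible heat pump needs only Ẇ_hp = Q̇_H/COP = 5417 W.
Saving = 211000 − 5417 = 205600 W.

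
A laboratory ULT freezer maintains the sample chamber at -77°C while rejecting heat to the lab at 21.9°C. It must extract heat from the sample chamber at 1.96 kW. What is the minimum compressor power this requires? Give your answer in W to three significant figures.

In absolute terms T_C = 196.15 K and T_H = 295.05 K, so ΔT = 98.90 K.
COP_Carnot = T_C/ΔT = 196.15/98.90 = 1.983.
Ẇ_min = Q̇/COP_Carnot = 1.960/1.983 = 0.9882 kW = 988.2 W.

988 W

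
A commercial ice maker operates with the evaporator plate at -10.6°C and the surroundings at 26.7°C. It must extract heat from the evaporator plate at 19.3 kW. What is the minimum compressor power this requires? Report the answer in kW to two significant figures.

In absolute terms T_C = 262.55 K and T_H = 299.85 K, so ΔT = 37.30 K.
COP_Carnot = T_C/ΔT = 262.55/37.30 = 7.039.
Ẇ_min = Q̇/COP_Carnot = 19.30/7.039 = 2.742 kW.

2.7 kW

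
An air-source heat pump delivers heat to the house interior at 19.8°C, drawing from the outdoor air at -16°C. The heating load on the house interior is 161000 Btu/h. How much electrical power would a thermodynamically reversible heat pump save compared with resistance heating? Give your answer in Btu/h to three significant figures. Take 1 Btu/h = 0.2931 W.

141000 Btu/h

In absolute terms T_C = 257.15 K and T_H = 292.95 K, so ΔT = 35.80 K.
COP_Carnot = T_H/ΔT = 292.95/35.80 = 8.183.
Resistance heating needs Ẇ_res = Q̇_H = 161000 Btu/h; the reversible heat pump needs only Ẇ_hp = Q̇_H/COP = 19680 Btu/h.
Saving = 161000 − 19680 = 141300 Btu/h.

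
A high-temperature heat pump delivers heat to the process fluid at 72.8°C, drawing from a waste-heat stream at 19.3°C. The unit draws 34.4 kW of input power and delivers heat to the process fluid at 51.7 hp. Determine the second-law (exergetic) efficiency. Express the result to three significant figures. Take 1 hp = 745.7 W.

Converting, Q̇_H = 51.70 hp = 38.55 kW, so COP_actual = Q̇_H/Ẇ = 38.55/34.40 = 1.121.
In absolute terms T_C = 292.45 K and T_H = 345.95 K, so ΔT = 53.50 K.
COP_Carnot = T_H/ΔT = 345.95/53.50 = 6.466.
η_II = COP_actual/COP_Carnot = 1.121/6.466 = 0.1733.

0.173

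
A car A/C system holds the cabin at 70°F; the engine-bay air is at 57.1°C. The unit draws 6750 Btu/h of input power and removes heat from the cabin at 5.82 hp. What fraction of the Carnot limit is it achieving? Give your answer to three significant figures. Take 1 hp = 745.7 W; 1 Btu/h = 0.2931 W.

0.268

Converting, Q̇_C = 5.820 hp = 14810 Btu/h, so COP_actual = Q̇_C/Ẇ = 14810/6750 = 2.194.
In absolute terms T_C = 294.26 K and T_H = 330.25 K, so ΔT = 35.99 K.
COP_Carnot = T_C/ΔT = 294.26/35.99 = 8.176.
η_II = COP_actual/COP_Carnot = 2.194/8.176 = 0.2683.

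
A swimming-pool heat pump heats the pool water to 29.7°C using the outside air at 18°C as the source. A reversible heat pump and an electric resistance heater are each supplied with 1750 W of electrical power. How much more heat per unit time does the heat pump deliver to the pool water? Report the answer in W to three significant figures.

In absolute terms T_C = 291.15 K and T_H = 302.85 K, so ΔT = 11.70 K.
COP_Carnot = T_H/ΔT = 302.85/11.70 = 25.88.
The heat pump delivers Q̇_H = COP × Ẇ = 45300 W; the resistance heater delivers Ẇ = 1750 W.
Extra = (COP − 1)·Ẇ = 43550 W.

43500 W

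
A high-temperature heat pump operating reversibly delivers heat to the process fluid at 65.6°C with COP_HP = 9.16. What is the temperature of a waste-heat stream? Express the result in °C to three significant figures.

COP_HP = T_H/(T_H − T_C) gives T_H − T_C = T_H/COP.
With T_H = 338.75 K, T_C = 338.75 × (1 − 1/9.16) = 301.77 K.
Converting, 301.77 K = 28.62°C.

28.6 °C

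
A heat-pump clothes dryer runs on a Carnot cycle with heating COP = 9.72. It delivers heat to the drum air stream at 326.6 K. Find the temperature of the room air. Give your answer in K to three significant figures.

293 K

COP_HP = T_H/(T_H − T_C) gives T_H − T_C = T_H/COP.
With T_H = 326.60 K, T_C = 326.60 × (1 − 1/9.72) = 293.00 K.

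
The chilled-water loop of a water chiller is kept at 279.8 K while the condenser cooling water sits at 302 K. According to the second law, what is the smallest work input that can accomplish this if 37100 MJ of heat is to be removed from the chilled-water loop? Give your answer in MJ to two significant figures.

2900 MJ

The reservoir spacing is ΔT = 302 − 279.8 = 22.20 K.
The reversible limit is COP_R = T_C/ΔT = 12.60, so W_min = Q_C/COP = Q_C·ΔT/T_C.
W_min = 37100 × 22.20/279.80 = 2944 MJ.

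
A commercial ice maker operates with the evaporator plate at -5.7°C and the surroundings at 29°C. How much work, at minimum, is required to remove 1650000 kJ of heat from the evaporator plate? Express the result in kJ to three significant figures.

In absolute terms T_C = 267.45 K and T_H = 302.15 K, so ΔT = 34.70 K.
The reversible limit is COP_R = T_C/ΔT = 7.707, so W_min = Q_C/COP = Q_C·ΔT/T_C.
W_min = 1650000 × 34.70/267.45 = 214100 kJ.

214000 kJ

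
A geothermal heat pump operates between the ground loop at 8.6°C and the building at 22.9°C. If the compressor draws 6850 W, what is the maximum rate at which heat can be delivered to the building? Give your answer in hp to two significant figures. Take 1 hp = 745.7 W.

190 hp

In absolute terms T_C = 281.75 K and T_H = 296.05 K, so ΔT = 14.30 K.
COP_Carnot = T_H/ΔT = 296.05/14.30 = 20.70.
Q̇_max = COP_Carnot × Ẇ = 20.70 × 6850 W = 141800 W = 190.2 hp.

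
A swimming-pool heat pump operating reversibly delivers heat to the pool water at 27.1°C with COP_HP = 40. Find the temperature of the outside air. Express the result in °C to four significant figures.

19.59 °C

COP_HP = T_H/(T_H − T_C) gives T_H − T_C = T_H/COP.
With T_H = 300.25 K, T_C = 300.25 × (1 − 1/40) = 292.74 K.
Converting, 292.74 K = 19.59°C.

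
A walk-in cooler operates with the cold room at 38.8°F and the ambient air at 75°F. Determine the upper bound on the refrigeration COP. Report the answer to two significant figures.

14

In absolute terms T_C = 276.93 K and T_H = 297.04 K, so ΔT = 20.11 K.
For a reversible cycle, COP_Carnot = T_C/ΔT = 276.93/20.11 = 13.77.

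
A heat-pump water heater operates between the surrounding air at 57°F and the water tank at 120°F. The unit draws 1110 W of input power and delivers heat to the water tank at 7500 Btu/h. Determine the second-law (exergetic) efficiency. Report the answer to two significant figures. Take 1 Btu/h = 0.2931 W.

0.22

Converting, Q̇_H = 7500 Btu/h = 2198 W, so COP_actual = Q̇_H/Ẇ = 2198/1110 = 1.980.
In absolute terms T_C = 287.04 K and T_H = 322.04 K, so ΔT = 35.00 K.
COP_Carnot = T_H/ΔT = 322.04/35.00 = 9.201.
η_II = COP_actual/COP_Carnot = 1.980/9.201 = 0.2152.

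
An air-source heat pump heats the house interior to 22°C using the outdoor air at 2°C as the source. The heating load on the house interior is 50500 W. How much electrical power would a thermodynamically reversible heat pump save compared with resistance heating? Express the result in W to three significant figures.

47100 W

In absolute terms T_C = 275.15 K and T_H = 295.15 K, so ΔT = 20.00 K.
COP_Carnot = T_H/ΔT = 295.15/20.00 = 14.76.
Resistance heating needs Ẇ_res = Q̇_H = 50500 W; the reversible heat pump needs only Ẇ_hp = Q̇_H/COP = 3422 W.
Saving = 50500 − 3422 = 47080 W.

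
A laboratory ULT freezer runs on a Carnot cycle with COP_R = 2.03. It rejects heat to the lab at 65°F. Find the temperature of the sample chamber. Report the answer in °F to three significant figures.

For a Carnot refrigerator COP_R = T_C/(T_H − T_C), so T_C = COP·T_H/(1 + COP).
With T_H = 291.48 K, T_C = 2.03 × 291.48/3.030 = 195.28 K.
Converting, 195.28 K = -108.16°F.

-108 °F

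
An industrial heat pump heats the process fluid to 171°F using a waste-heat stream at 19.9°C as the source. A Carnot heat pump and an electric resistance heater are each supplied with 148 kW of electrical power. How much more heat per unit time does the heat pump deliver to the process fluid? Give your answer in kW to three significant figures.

757 kW

In absolute terms T_C = 293.05 K and T_H = 350.37 K, so ΔT = 57.32 K.
COP_Carnot = T_H/ΔT = 350.37/57.32 = 6.112.
The heat pump delivers Q̇_H = COP × Ẇ = 904.6 kW; the resistance heater delivers Ẇ = 148.0 kW.
Extra = (COP − 1)·Ẇ = 756.6 kW.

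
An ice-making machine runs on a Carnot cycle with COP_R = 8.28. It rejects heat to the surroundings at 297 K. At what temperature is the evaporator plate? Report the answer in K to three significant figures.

For a Carnot refrigerator COP_R = T_C/(T_H − T_C), so T_C = COP·T_H/(1 + COP).
With T_H = 297.00 K, T_C = 8.28 × 297.00/9.280 = 265.00 K.

265 K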